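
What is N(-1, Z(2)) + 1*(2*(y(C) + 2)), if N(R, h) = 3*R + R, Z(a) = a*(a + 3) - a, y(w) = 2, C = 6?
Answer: 4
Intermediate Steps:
Z(a) = -a + a*(3 + a) (Z(a) = a*(3 + a) - a = -a + a*(3 + a))
N(R, h) = 4*R
N(-1, Z(2)) + 1*(2*(y(C) + 2)) = 4*(-1) + 1*(2*(2 + 2)) = -4 + 1*(2*4) = -4 + 1*8 = -4 + 8 = 4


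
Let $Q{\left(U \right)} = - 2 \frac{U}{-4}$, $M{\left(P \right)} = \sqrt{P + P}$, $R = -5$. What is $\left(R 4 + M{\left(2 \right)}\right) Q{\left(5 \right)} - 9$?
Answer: $-54$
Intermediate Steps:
$M{\left(P \right)} = \sqrt{2} \sqrt{P}$ ($M{\left(P \right)} = \sqrt{2 P} = \sqrt{2} \sqrt{P}$)
$Q{\left(U \right)} = \frac{U}{2}$ ($Q{\left(U \right)} = - 2 U \left(- \frac{1}{4}\right) = - 2 \left(- \frac{U}{4}\right) = \frac{U}{2}$)
$\left(R 4 + M{\left(2 \right)}\right) Q{\left(5 \right)} - 9 = \left(\left(-5\right) 4 + \sqrt{2} \sqrt{2}\right) \frac{1}{2} \cdot 5 - 9 = \left(-20 + 2\right) \frac{5}{2} - 9 = \left(-18\right) \frac{5}{2} - 9 = -45 - 9 = -54$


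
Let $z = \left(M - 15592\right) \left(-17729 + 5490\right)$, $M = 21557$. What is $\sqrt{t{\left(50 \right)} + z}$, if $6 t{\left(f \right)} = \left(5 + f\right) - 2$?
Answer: $\frac{i \sqrt{2628202542}}{6} \approx 8544.3 i$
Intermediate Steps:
$t{\left(f \right)} = \frac{1}{2} + \frac{f}{6}$ ($t{\left(f \right)} = \frac{\left(5 + f\right) - 2}{6} = \frac{3 + f}{6} = \frac{1}{2} + \frac{f}{6}$)
$z = -73005635$ ($z = \left(21557 - 15592\right) \left(-17729 + 5490\right) = 5965 \left(-12239\right) = -73005635$)
$\sqrt{t{\left(50 \right)} + z} = \sqrt{\left(\frac{1}{2} + \frac{1}{6} \cdot 50\right) - 73005635} = \sqrt{\left(\frac{1}{2} + \frac{25}{3}\right) - 73005635} = \sqrt{\frac{53}{6} - 73005635} = \sqrt{- \frac{438033757}{6}} = \frac{i \sqrt{2628202542}}{6}$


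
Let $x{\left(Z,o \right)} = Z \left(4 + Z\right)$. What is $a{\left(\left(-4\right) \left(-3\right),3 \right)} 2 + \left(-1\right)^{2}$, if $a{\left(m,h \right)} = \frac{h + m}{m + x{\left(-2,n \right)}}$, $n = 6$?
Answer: $\frac{19}{4} \approx 4.75$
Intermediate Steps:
$a{\left(m,h \right)} = \frac{h + m}{-4 + m}$ ($a{\left(m,h \right)} = \frac{h + m}{m - 2 \left(4 - 2\right)} = \frac{h + m}{m - 4} = \frac{h + m}{-4 + m}$)
$a{\left(\left(-4\right) \left(-3\right),3 \right)} 2 + \left(-1\right)^{2} = \frac{3 - -12}{-4 - -12} \cdot 2 + \left(-1\right)^{2} = \frac{3 + 12}{-4 + 12} \cdot 2 + 1 = \frac{1}{8} \cdot 15 \cdot 2 + 1 = \frac{15}{8} \cdot 2 + 1 = \frac{15}{4} + 1 = \frac{19}{4}$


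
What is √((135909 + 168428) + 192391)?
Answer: 6*√13798 ≈ 704.79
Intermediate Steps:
√((135909 + 168428) + 192391) = √(304337 + 192391) = √496728 = 6*√13798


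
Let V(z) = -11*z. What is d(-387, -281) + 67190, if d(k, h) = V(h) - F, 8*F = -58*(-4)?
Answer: 70252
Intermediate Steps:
F = 29 (F = (-58*(-4))/8 = (⅛)*232 = 29)
d(k, h) = -29 - 11*h (d(k, h) = -11*h - 1*29 = -11*h - 29 = -29 - 11*h)
d(-387, -281) + 67190 = (-29 - 11*(-281)) + 67190 = (-29 + 3091) + 67190 = 3062 + 67190 = 70252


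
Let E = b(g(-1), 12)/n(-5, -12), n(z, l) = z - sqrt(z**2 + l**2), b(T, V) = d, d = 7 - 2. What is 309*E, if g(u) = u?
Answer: -515/6 ≈ -85.833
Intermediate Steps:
d = 5
b(T, V) = 5
n(z, l) = z - sqrt(l**2 + z**2)
E = -5/18 (E = 5/(-5 - sqrt((-12)**2 + (-5)**2)) = 5/(-5 - sqrt(144 + 25)) = 5/(-5 - sqrt(169)) = 5/(-5 - 1*13) = 5/(-5 - 13) = 5/(-18) = 5*(-1/18) = -5/18 ≈ -0.27778)
309*E = 309*(-5/18) = -515/6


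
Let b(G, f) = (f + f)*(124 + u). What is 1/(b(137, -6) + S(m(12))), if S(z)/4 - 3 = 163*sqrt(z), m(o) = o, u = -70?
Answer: 53/391396 + 163*sqrt(3)/587094 ≈ 0.00061630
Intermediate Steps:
b(G, f) = 108*f (b(G, f) = (f + f)*(124 - 70) = (2*f)*54 = 108*f)
S(z) = 12 + 652*sqrt(z) (S(z) = 12 + 4*(163*sqrt(z)) = 12 + 652*sqrt(z))
1/(b(137, -6) + S(m(12))) = 1/(108*(-6) + (12 + 652*sqrt(12))) = 1/(-648 + (12 + 652*(2*sqrt(3)))) = 1/(-648 + (12 + 1304*sqrt(3))) = 1/(-636 + 1304*sqrt(3))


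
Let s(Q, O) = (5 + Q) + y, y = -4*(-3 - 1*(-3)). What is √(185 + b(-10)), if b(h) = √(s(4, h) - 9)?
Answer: √185 ≈ 13.601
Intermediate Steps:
y = 0 (y = -4*(-3 + 3) = -4*0 = 0)
s(Q, O) = 5 + Q (s(Q, O) = (5 + Q) + 0 = 5 + Q)
b(h) = 0 (b(h) = √((5 + 4) - 9) = √(9 - 9) = √0 = 0)
√(185 + b(-10)) = √(185 + 0) = √185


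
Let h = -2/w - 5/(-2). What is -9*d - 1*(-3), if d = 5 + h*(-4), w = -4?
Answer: 66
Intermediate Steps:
h = 3 (h = -2/(-4) - 5/(-2) = -2*(-¼) - 5*(-½) = ½ + 5/2 = 3)
d = -7 (d = 5 + 3*(-4) = 5 - 12 = -7)
-9*d - 1*(-3) = -9*(-7) - 1*(-3) = 63 + 3 = 66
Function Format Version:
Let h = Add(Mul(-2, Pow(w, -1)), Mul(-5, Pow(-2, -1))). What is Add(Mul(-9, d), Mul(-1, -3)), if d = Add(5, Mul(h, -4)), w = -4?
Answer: 66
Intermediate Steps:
h = 3 (h = Add(Mul(-2, Pow(-4, -1)), Mul(-5, Pow(-2, -1))) = Add(Mul(-2, Rational(-1, 4)), Mul(-5, Rational(-1, 2))) = Add(Rational(1, 2), Rational(5, 2)) = 3)
d = -7 (d = Add(5, Mul(3, -4)) = Add(5, -12) = -7)
Add(Mul(-9, d), Mul(-1, -3)) = Add(Mul(-9, -7), Mul(-1, -3)) = Add(63, 3) = 66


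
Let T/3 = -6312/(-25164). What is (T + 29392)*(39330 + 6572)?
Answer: 943081101668/699 ≈ 1.3492e+9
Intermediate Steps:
T = 526/699 (T = 3*(-6312/(-25164)) = 3*(-6312*(-1/25164)) = 3*(526/2097) = 526/699 ≈ 0.75250)
(T + 29392)*(39330 + 6572) = (526/699 + 29392)*(39330 + 6572) = (20545534/699)*45902 = 943081101668/699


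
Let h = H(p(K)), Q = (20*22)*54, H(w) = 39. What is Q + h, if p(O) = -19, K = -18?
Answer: 23799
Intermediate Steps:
Q = 23760 (Q = 440*54 = 23760)
h = 39
Q + h = 23760 + 39 = 23799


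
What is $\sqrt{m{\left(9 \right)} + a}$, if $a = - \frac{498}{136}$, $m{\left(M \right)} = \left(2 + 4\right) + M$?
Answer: $\frac{\sqrt{13107}}{34} \approx 3.3672$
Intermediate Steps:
$m{\left(M \right)} = 6 + M$
$a = - \frac{249}{68}$ ($a = \left(-498\right) \frac{1}{136} = - \frac{249}{68} \approx -3.6618$)
$\sqrt{m{\left(9 \right)} + a} = \sqrt{\left(6 + 9\right) - \frac{249}{68}} = \sqrt{15 - \frac{249}{68}} = \sqrt{\frac{771}{68}} = \frac{\sqrt{13107}}{34}$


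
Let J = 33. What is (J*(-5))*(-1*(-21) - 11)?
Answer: -1650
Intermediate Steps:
(J*(-5))*(-1*(-21) - 11) = (33*(-5))*(-1*(-21) - 11) = -165*(21 - 11) = -165*10 = -1650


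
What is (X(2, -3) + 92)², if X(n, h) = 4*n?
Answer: 10000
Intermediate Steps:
(X(2, -3) + 92)² = (4*2 + 92)² = (8 + 92)² = 100² = 10000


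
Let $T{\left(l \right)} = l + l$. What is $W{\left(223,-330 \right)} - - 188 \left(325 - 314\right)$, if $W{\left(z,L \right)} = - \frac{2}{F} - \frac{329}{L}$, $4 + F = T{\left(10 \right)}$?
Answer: $\frac{2730911}{1320} \approx 2068.9$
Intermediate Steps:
$T{\left(l \right)} = 2 l$
$F = 16$ ($F = -4 + 2 \cdot 10 = -4 + 20 = 16$)
$W{\left(z,L \right)} = - \frac{1}{8} - \frac{329}{L}$ ($W{\left(z,L \right)} = - \frac{2}{16} - \frac{329}{L} = \left(-2\right) \frac{1}{16} - \frac{329}{L} = - \frac{1}{8} - \frac{329}{L}$)
$W{\left(223,-330 \right)} - - 188 \left(325 - 314\right) = \frac{-2632 - -330}{8 \left(-330\right)} - - 188 \left(325 - 314\right) = \frac{1}{8} \left(- \frac{1}{330}\right) \left(-2632 + 330\right) - \left(-188\right) 11 = \frac{1}{8} \left(- \frac{1}{330}\right) \left(-2302\right) - -2068 = \frac{1151}{1320} + 2068 = \frac{2730911}{1320}$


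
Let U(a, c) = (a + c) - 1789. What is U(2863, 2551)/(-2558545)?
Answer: -725/511709 ≈ -0.0014168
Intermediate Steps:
U(a, c) = -1789 + a + c
U(2863, 2551)/(-2558545) = (-1789 + 2863 + 2551)/(-2558545) = 3625*(-1/2558545) = -725/511709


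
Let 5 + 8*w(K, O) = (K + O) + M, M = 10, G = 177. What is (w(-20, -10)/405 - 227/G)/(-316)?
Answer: 49327/12081312 ≈ 0.0040829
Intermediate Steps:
w(K, O) = 5/8 + K/8 + O/8 (w(K, O) = -5/8 + ((K + O) + 10)/8 = -5/8 + (10 + K + O)/8 = -5/8 + (5/4 + K/8 + O/8) = 5/8 + K/8 + O/8)
(w(-20, -10)/405 - 227/G)/(-316) = ((5/8 + (1/8)*(-20) + (1/8)*(-10))/405 - 227/177)/(-316) = ((5/8 - 5/2 - 5/4)*(1/405) - 227*1/177)*(-1/316) = (-25/8*1/405 - 227/177)*(-1/316) = (-5/648 - 227/177)*(-1/316) = -49327/38232*(-1/316) = 49327/12081312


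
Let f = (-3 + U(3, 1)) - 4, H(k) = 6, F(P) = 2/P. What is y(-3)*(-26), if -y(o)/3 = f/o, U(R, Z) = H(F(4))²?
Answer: -754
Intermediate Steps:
U(R, Z) = 36 (U(R, Z) = 6² = 36)
f = 29 (f = (-3 + 36) - 4 = 33 - 4 = 29)
y(o) = -87/o
y(-3)*(-26) = -87/(-3)*(-26) = -87*(-⅓)*(-26) = 29*(-26) = -754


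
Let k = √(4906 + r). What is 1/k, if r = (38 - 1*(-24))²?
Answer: √14/350 ≈ 0.010690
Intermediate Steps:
r = 3844 (r = (38 + 24)² = 62² = 3844)
k = 25*√14 (k = √(4906 + 3844) = √8750 = 25*√14 ≈ 93.541)
1/k = 1/(25*√14) = √14/350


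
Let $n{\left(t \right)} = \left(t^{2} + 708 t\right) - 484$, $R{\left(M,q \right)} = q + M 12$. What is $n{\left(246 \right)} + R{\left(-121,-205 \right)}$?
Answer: $232543$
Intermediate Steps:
$R{\left(M,q \right)} = q + 12 M$
$n{\left(t \right)} = -484 + t^{2} + 708 t$
$n{\left(246 \right)} + R{\left(-121,-205 \right)} = \left(-484 + 246^{2} + 708 \cdot 246\right) + \left(-205 + 12 \left(-121\right)\right) = \left(-484 + 60516 + 174168\right) - 1657 = 234200 - 1657 = 232543$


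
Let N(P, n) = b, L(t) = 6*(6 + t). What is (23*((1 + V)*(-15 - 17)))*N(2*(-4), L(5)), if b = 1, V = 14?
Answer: -11040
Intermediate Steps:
L(t) = 36 + 6*t
N(P, n) = 1
(23*((1 + V)*(-15 - 17)))*N(2*(-4), L(5)) = (23*((1 + 14)*(-15 - 17)))*1 = (23*(15*(-32)))*1 = (23*(-480))*1 = -11040*1 = -11040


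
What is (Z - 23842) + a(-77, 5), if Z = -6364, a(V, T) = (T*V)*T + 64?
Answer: -32067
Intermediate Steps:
a(V, T) = 64 + V*T**2 (a(V, T) = V*T**2 + 64 = 64 + V*T**2)
(Z - 23842) + a(-77, 5) = (-6364 - 23842) + (64 - 77*5**2) = -30206 + (64 - 77*25) = -30206 + (64 - 1925) = -30206 - 1861 = -32067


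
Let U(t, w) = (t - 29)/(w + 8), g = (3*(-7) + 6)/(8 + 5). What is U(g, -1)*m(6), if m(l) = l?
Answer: -336/13 ≈ -25.846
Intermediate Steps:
g = -15/13 (g = (-21 + 6)/13 = -15*1/13 = -15/13 ≈ -1.1538)
U(t, w) = (-29 + t)/(8 + w)
U(g, -1)*m(6) = ((-29 - 15/13)/(8 - 1))*6 = (-392/13/7)*6 = ((1/7)*(-392/13))*6 = -56/13*6 = -336/13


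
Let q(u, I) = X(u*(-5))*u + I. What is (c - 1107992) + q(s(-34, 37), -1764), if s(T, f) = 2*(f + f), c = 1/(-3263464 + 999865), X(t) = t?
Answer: -2759951934325/2263599 ≈ -1.2193e+6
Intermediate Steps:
c = -1/2263599 (c = 1/(-2263599) = -1/2263599 ≈ -4.4177e-7)
s(T, f) = 4*f (s(T, f) = 2*(2*f) = 4*f)
q(u, I) = I - 5*u² (q(u, I) = (u*(-5))*u + I = (-5*u)*u + I = -5*u² + I = I - 5*u²)
(c - 1107992) + q(s(-34, 37), -1764) = (-1/2263599 - 1107992) + (-1764 - 5*(4*37)²) = -2508049583209/2263599 + (-1764 - 5*148²) = -2508049583209/2263599 + (-1764 - 5*21904) = -2508049583209/2263599 + (-1764 - 109520) = -2508049583209/2263599 - 111284 = -2759951934325/2263599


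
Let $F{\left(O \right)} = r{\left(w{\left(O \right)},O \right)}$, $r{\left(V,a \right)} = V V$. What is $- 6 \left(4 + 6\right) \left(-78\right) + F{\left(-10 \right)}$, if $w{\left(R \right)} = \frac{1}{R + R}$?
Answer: $\frac{1872001}{400} \approx 4680.0$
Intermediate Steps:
$w{\left(R \right)} = \frac{1}{2 R}$
$r{\left(V,a \right)} = V^{2}$
$F{\left(O \right)} = \frac{1}{4 O^{2}}$ ($F{\left(O \right)} = \left(\frac{1}{2 O}\right)^{2} = \frac{1}{4 O^{2}}$)
$- 6 \left(4 + 6\right) \left(-78\right) + F{\left(-10 \right)} = - 6 \left(4 + 6\right) \left(-78\right) + \frac{1}{4 \cdot 100} = \left(-6\right) 10 \left(-78\right) + \frac{1}{4} \cdot \frac{1}{100} = \left(-60\right) \left(-78\right) + \frac{1}{400} = 4680 + \frac{1}{400} = \frac{1872001}{400}$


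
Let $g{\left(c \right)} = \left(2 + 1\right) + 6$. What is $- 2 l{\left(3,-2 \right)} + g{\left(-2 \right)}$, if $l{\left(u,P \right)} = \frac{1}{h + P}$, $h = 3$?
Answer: $7$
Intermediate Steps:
$l{\left(u,P \right)} = \frac{1}{3 + P}$
$g{\left(c \right)} = 9$ ($g{\left(c \right)} = 3 + 6 = 9$)
$- 2 l{\left(3,-2 \right)} + g{\left(-2 \right)} = - \frac{2}{3 - 2} + 9 = - \frac{2}{1} + 9 = \left(-2\right) 1 + 9 = -2 + 9 = 7$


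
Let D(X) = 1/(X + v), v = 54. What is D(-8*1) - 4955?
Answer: -227929/46 ≈ -4955.0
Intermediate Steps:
D(X) = 1/(54 + X) (D(X) = 1/(X + 54) = 1/(54 + X))
D(-8*1) - 4955 = 1/(54 - 8*1) - 4955 = 1/(54 - 8) - 4955 = 1/46 - 4955 = -227929/46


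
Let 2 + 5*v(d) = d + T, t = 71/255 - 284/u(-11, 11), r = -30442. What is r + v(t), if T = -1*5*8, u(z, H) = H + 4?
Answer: -38829017/1275 ≈ -30454.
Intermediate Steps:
u(z, H) = 4 + H
T = -40 (T = -5*8 = -40)
t = -4757/255 (t = 71/255 - 284/(4 + 11) = 71*(1/255) - 284/15 = 71/255 - 284*1/15 = 71/255 - 284/15 = -4757/255 ≈ -18.655)
v(d) = -42/5 + d/5 (v(d) = -⅖ + (d - 40)/5 = -⅖ + (-40 + d)/5 = -⅖ + (-8 + d/5) = -42/5 + d/5)
r + v(t) = -30442 + (-42/5 + (⅕)*(-4757/255)) = -30442 + (-42/5 - 4757/1275) = -30442 - 15467/1275 = -38829017/1275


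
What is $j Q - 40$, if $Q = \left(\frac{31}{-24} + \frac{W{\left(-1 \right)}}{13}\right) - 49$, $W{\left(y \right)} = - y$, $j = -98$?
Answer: $\frac{761443}{156} \approx 4881.0$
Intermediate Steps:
$Q = - \frac{15667}{312}$ ($Q = \left(\frac{31}{-24} + \frac{\left(-1\right) \left(-1\right)}{13}\right) - 49 = \left(31 \left(- \frac{1}{24}\right) + 1 \cdot \frac{1}{13}\right) - 49 = \left(- \frac{31}{24} + \frac{1}{13}\right) - 49 = - \frac{379}{312} - 49 = - \frac{15667}{312} \approx -50.215$)
$j Q - 40 = \left(-98\right) \left(- \frac{15667}{312}\right) - 40 = \frac{767683}{156} - 40 = \frac{761443}{156}$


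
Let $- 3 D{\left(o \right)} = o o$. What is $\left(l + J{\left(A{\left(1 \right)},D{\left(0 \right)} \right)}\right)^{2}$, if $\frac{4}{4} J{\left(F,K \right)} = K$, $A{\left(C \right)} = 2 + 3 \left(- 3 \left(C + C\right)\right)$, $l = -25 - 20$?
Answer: $2025$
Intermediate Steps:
$D{\left(o \right)} = - \frac{o^{2}}{3}$ ($D{\left(o \right)} = - \frac{o o}{3} = - \frac{o^{2}}{3}$)
$l = -45$ ($l = -25 - 20 = -45$)
$A{\left(C \right)} = 2 - 18 C$ ($A{\left(C \right)} = 2 + 3 \left(- 3 \cdot 2 C\right) = 2 + 3 \left(- 6 C\right) = 2 - 18 C$)
$J{\left(F,K \right)} = K$
$\left(l + J{\left(A{\left(1 \right)},D{\left(0 \right)} \right)}\right)^{2} = \left(-45 - \frac{0^{2}}{3}\right)^{2} = \left(-45 - 0\right)^{2} = \left(-45 + 0\right)^{2} = \left(-45\right)^{2} = 2025$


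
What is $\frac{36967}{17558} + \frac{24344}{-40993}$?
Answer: $\frac{1087956279}{719755094} \approx 1.5116$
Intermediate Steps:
$\frac{36967}{17558} + \frac{24344}{-40993} = 36967 \cdot \frac{1}{17558} + 24344 \left(- \frac{1}{40993}\right) = \frac{36967}{17558} - \frac{24344}{40993} = \frac{1087956279}{719755094}$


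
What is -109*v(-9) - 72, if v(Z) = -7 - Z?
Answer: -290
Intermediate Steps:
-109*v(-9) - 72 = -109*(-7 - 1*(-9)) - 72 = -109*(-7 + 9) - 72 = -109*2 - 72 = -218 - 72 = -290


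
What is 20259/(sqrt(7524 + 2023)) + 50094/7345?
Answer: 50094/7345 + 20259*sqrt(9547)/9547 ≈ 214.16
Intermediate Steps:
20259/(sqrt(7524 + 2023)) + 50094/7345 = 20259/(sqrt(9547)) + 50094*(1/7345) = 20259*(sqrt(9547)/9547) + 50094/7345 = 20259*sqrt(9547)/9547 + 50094/7345 = 50094/7345 + 20259*sqrt(9547)/9547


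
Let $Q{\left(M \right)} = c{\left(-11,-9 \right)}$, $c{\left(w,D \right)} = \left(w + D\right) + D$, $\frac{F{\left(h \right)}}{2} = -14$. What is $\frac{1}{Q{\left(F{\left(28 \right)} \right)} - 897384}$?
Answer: $- \frac{1}{897413} \approx -1.1143 \cdot 10^{-6}$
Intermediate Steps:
$F{\left(h \right)} = -28$ ($F{\left(h \right)} = 2 \left(-14\right) = -28$)
$c{\left(w,D \right)} = w + 2 D$ ($c{\left(w,D \right)} = \left(D + w\right) + D = w + 2 D$)
$Q{\left(M \right)} = -29$ ($Q{\left(M \right)} = -11 + 2 \left(-9\right) = -11 - 18 = -29$)
$\frac{1}{Q{\left(F{\left(28 \right)} \right)} - 897384} = \frac{1}{-29 - 897384} = \frac{1}{-897413} = - \frac{1}{897413}$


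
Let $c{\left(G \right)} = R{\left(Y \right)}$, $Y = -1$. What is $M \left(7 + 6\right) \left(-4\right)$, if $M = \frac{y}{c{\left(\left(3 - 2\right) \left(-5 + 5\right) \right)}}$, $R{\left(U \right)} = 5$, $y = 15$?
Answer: $-156$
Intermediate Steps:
$c{\left(G \right)} = 5$
$M = 3$ ($M = \frac{15}{5} = 15 \cdot \frac{1}{5} = 3$)
$M \left(7 + 6\right) \left(-4\right) = 3 \left(7 + 6\right) \left(-4\right) = 3 \cdot 13 \left(-4\right) = 39 \left(-4\right) = -156$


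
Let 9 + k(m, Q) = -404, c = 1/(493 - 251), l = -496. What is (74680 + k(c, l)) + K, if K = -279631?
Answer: -205364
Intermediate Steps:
c = 1/242 ≈ 0.0041322
k(m, Q) = -413 (k(m, Q) = -9 - 404 = -413)
(74680 + k(c, l)) + K = (74680 - 413) - 279631 = 74267 - 279631 = -205364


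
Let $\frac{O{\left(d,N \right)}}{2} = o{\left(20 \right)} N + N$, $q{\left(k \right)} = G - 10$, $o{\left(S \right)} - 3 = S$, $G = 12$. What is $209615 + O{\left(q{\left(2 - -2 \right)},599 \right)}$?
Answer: $238367$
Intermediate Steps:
$o{\left(S \right)} = 3 + S$
$q{\left(k \right)} = 2$ ($q{\left(k \right)} = 12 - 10 = 2$)
$O{\left(d,N \right)} = 48 N$ ($O{\left(d,N \right)} = 2 \left(\left(3 + 20\right) N + N\right) = 2 \left(23 N + N\right) = 2 \cdot 24 N = 48 N$)
$209615 + O{\left(q{\left(2 - -2 \right)},599 \right)} = 209615 + 48 \cdot 599 = 209615 + 28752 = 238367$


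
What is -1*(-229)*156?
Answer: 35724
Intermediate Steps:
-1*(-229)*156 = 229*156 = 35724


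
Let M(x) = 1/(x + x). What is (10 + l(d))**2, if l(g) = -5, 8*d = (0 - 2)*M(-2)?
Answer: 25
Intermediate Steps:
M(x) = 1/(2*x)
d = 1/16 (d = ((0 - 2)*((1/2)/(-2)))/8 = (-(-1)/2)/8 = (-2*(-1/4))/8 = (1/8)*(1/2) = 1/16 ≈ 0.062500)
(10 + l(d))**2 = (10 - 5)**2 = 5**2 = 25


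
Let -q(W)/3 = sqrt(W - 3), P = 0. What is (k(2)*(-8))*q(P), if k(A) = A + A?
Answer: 96*I*sqrt(3) ≈ 166.28*I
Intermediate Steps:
k(A) = 2*A
q(W) = -3*sqrt(-3 + W) (q(W) = -3*sqrt(W - 3) = -3*sqrt(-3 + W))
(k(2)*(-8))*q(P) = ((2*2)*(-8))*(-3*sqrt(-3 + 0)) = (4*(-8))*(-3*I*sqrt(3)) = -(-96)*I*sqrt(3) = 96*I*sqrt(3)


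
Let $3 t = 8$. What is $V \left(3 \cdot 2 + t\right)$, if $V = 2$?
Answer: $\frac{52}{3} \approx 17.333$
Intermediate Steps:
$t = \frac{8}{3}$ ($t = \frac{1}{3} \cdot 8 = \frac{8}{3} \approx 2.6667$)
$V \left(3 \cdot 2 + t\right) = 2 \left(3 \cdot 2 + \frac{8}{3}\right) = 2 \left(6 + \frac{8}{3}\right) = 2 \cdot \frac{26}{3} = \frac{52}{3}$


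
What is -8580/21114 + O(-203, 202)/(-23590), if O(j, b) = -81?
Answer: -33448661/83013210 ≈ -0.40293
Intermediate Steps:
-8580/21114 + O(-203, 202)/(-23590) = -8580/21114 - 81/(-23590) = -8580*1/21114 - 81*(-1/23590) = -1430/3519 + 81/23590 = -33448661/83013210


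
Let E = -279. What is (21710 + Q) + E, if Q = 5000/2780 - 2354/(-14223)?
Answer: 3852082333/179727 ≈ 21433.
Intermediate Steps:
Q = 352996/179727 (Q = 5000*(1/2780) - 2354*(-1/14223) = 250/139 + 214/1293 = 352996/179727 ≈ 1.9641)
(21710 + Q) + E = (21710 + 352996/179727) - 279 = 3902226166/179727 - 279 = 3852082333/179727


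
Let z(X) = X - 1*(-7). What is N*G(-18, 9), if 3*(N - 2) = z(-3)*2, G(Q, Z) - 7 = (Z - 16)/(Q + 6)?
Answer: 637/18 ≈ 35.389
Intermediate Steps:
z(X) = 7 + X (z(X) = X + 7 = 7 + X)
G(Q, Z) = 7 + (-16 + Z)/(6 + Q) (G(Q, Z) = 7 + (Z - 16)/(Q + 6) = 7 + (-16 + Z)/(6 + Q))
N = 14/3 (N = 2 + ((7 - 3)*2)/3 = 2 + (4*2)/3 = 2 + (⅓)*8 = 2 + 8/3 = 14/3 ≈ 4.6667)
N*G(-18, 9) = 14*((26 + 9 + 7*(-18))/(6 - 18))/3 = 14*((26 + 9 - 126)/(-12))/3 = 14*(-1/12*(-91))/3 = (14/3)*(91/12) = 637/18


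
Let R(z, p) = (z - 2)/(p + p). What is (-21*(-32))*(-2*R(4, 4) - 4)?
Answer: -3024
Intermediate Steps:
R(z, p) = (-2 + z)/(2*p) (R(z, p) = (-2 + z)/((2*p)) = (-2 + z)*(1/(2*p)) = (-2 + z)/(2*p))
(-21*(-32))*(-2*R(4, 4) - 4) = (-21*(-32))*(-(-2 + 4)/4 - 4) = 672*(-2/4 - 4) = 672*(-2*¼ - 4) = 672*(-½ - 4) = 672*(-9/2) = -3024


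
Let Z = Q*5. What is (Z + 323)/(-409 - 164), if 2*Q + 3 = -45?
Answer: -203/573 ≈ -0.35428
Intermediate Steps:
Q = -24 (Q = -3/2 + (½)*(-45) = -3/2 - 45/2 = -24)
Z = -120 (Z = -24*5 = -120)
(Z + 323)/(-409 - 164) = (-120 + 323)/(-409 - 164) = 203/(-573) = 203*(-1/573) = -203/573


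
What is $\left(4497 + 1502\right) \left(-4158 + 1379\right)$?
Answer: $-16671221$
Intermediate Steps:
$\left(4497 + 1502\right) \left(-4158 + 1379\right) = 5999 \left(-2779\right) = -16671221$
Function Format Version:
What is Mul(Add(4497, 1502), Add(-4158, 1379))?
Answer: -16671221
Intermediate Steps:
Mul(Add(4497, 1502), Add(-4158, 1379)) = Mul(5999, -2779) = -16671221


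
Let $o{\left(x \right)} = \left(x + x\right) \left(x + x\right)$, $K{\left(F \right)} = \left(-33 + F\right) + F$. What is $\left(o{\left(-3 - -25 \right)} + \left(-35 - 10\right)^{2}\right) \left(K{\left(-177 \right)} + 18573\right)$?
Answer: $72034746$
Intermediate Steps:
$K{\left(F \right)} = -33 + 2 F$
$o{\left(x \right)} = 4 x^{2}$ ($o{\left(x \right)} = 2 x 2 x = 4 x^{2}$)
$\left(o{\left(-3 - -25 \right)} + \left(-35 - 10\right)^{2}\right) \left(K{\left(-177 \right)} + 18573\right) = \left(4 \left(-3 - -25\right)^{2} + \left(-35 - 10\right)^{2}\right) \left(\left(-33 + 2 \left(-177\right)\right) + 18573\right) = \left(4 \left(-3 + 25\right)^{2} + \left(-45\right)^{2}\right) \left(\left(-33 - 354\right) + 18573\right) = \left(4 \cdot 22^{2} + 2025\right) \left(-387 + 18573\right) = \left(4 \cdot 484 + 2025\right) 18186 = \left(1936 + 2025\right) 18186 = 3961 \cdot 18186 = 72034746$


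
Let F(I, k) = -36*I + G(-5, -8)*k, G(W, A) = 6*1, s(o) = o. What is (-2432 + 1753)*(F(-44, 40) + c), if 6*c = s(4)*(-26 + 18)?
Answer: -3704624/3 ≈ -1.2349e+6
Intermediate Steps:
G(W, A) = 6
c = -16/3 (c = (4*(-26 + 18))/6 = (4*(-8))/6 = (1/6)*(-32) = -16/3 ≈ -5.3333)
F(I, k) = -36*I + 6*k
(-2432 + 1753)*(F(-44, 40) + c) = (-2432 + 1753)*((-36*(-44) + 6*40) - 16/3) = -679*((1584 + 240) - 16/3) = -679*(1824 - 16/3) = -679*5456/3 = -3704624/3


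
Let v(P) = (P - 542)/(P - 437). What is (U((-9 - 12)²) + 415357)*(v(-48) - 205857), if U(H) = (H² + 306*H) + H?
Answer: -14880660997475/97 ≈ -1.5341e+11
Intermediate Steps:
v(P) = (-542 + P)/(-437 + P)
U(H) = H² + 307*H
(U((-9 - 12)²) + 415357)*(v(-48) - 205857) = ((-9 - 12)²*(307 + (-9 - 12)²) + 415357)*((-542 - 48)/(-437 - 48) - 205857) = ((-21)²*(307 + (-21)²) + 415357)*(-590/(-485) - 205857) = (441*(307 + 441) + 415357)*(-1/485*(-590) - 205857) = (441*748 + 415357)*(118/97 - 205857) = (329868 + 415357)*(-19968011/97) = 745225*(-19968011/97) = -14880660997475/97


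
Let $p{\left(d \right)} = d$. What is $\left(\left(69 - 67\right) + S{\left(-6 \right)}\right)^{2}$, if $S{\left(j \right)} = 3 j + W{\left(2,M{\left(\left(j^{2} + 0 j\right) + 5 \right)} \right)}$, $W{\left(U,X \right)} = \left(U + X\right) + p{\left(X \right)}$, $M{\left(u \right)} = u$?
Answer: $4624$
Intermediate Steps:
$W{\left(U,X \right)} = U + 2 X$ ($W{\left(U,X \right)} = \left(U + X\right) + X = U + 2 X$)
$S{\left(j \right)} = 12 + 2 j^{2} + 3 j$ ($S{\left(j \right)} = 3 j + \left(2 + 2 \left(\left(j^{2} + 0 j\right) + 5\right)\right) = 3 j + \left(2 + 2 \left(\left(j^{2} + 0\right) + 5\right)\right) = 3 j + \left(2 + 2 \left(j^{2} + 5\right)\right) = 3 j + \left(2 + 2 \left(5 + j^{2}\right)\right) = 3 j + \left(2 + \left(10 + 2 j^{2}\right)\right) = 3 j + \left(12 + 2 j^{2}\right) = 12 + 2 j^{2} + 3 j$)
$\left(\left(69 - 67\right) + S{\left(-6 \right)}\right)^{2} = \left(\left(69 - 67\right) + \left(12 + 2 \left(-6\right)^{2} + 3 \left(-6\right)\right)\right)^{2} = \left(2 + \left(12 + 2 \cdot 36 - 18\right)\right)^{2} = \left(2 + \left(12 + 72 - 18\right)\right)^{2} = \left(2 + 66\right)^{2} = 68^{2} = 4624$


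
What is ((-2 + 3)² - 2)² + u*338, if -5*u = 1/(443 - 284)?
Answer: 457/795 ≈ 0.57484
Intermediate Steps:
u = -1/795 (u = -1/(5*(443 - 284)) = -⅕/159 = -⅕*1/159 = -1/795 ≈ -0.0012579)
((-2 + 3)² - 2)² + u*338 = ((-2 + 3)² - 2)² - 1/795*338 = (1² - 2)² - 338/795 = (1 - 2)² - 338/795 = (-1)² - 338/795 = 1 - 338/795 = 457/795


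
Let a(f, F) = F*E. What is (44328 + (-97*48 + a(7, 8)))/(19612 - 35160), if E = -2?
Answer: -9914/3887 ≈ -2.5506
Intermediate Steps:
a(f, F) = -2*F (a(f, F) = F*(-2) = -2*F)
(44328 + (-97*48 + a(7, 8)))/(19612 - 35160) = (44328 + (-97*48 - 2*8))/(19612 - 35160) = (44328 + (-4656 - 16))/(-15548) = (44328 - 4672)*(-1/15548) = 39656*(-1/15548) = -9914/3887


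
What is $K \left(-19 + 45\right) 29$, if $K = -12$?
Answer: $-9048$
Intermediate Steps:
$K \left(-19 + 45\right) 29 = - 12 \left(-19 + 45\right) 29 = \left(-12\right) 26 \cdot 29 = \left(-312\right) 29 = -9048$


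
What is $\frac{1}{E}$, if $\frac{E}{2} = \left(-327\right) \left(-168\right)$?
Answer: $\frac{1}{109872} \approx 9.1015 \cdot 10^{-6}$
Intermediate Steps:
$E = 109872$ ($E = 2 \left(\left(-327\right) \left(-168\right)\right) = 2 \cdot 54936 = 109872$)
$\frac{1}{E} = \frac{1}{109872}$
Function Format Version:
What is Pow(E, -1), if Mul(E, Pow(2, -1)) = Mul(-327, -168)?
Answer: Rational(1, 109872) ≈ 9.1015e-6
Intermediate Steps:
E = 109872 (E = Mul(2, Mul(-327, -168)) = Mul(2, 54936) = 109872)
Pow(E, -1) = Pow(109872, -1) = Rational(1, 109872)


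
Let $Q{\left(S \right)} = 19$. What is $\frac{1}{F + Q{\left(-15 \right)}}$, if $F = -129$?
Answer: $- \frac{1}{110} \approx -0.0090909$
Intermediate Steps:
$\frac{1}{F + Q{\left(-15 \right)}} = \frac{1}{-129 + 19} = \frac{1}{-110} = - \frac{1}{110}$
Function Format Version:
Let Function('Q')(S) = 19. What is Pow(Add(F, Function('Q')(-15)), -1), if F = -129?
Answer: Rational(-1, 110) ≈ -0.0090909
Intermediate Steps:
Pow(Add(F, Function('Q')(-15)), -1) = Pow(Add(-129, 19), -1) = Pow(-110, -1) = Rational(-1, 110)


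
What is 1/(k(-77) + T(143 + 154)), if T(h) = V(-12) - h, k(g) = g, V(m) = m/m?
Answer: -1/373 ≈ -0.0026810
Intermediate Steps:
V(m) = 1
T(h) = 1 - h
1/(k(-77) + T(143 + 154)) = 1/(-77 + (1 - (143 + 154))) = 1/(-77 + (1 - 1*297)) = 1/(-77 + (1 - 297)) = 1/(-77 - 296) = 1/(-373) = -1/373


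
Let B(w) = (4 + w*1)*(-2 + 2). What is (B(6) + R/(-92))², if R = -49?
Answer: 2401/8464 ≈ 0.28367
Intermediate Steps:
B(w) = 0 (B(w) = (4 + w)*0 = 0)
(B(6) + R/(-92))² = (0 - 49/(-92))² = (0 - 49*(-1/92))² = (0 + 49/92)² = (49/92)² = 2401/8464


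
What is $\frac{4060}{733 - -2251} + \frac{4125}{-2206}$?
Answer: $- \frac{209540}{411419} \approx -0.50931$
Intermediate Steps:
$\frac{4060}{733 - -2251} + \frac{4125}{-2206} = \frac{4060}{733 + 2251} + 4125 \left(- \frac{1}{2206}\right) = \frac{4060}{2984} - \frac{4125}{2206} = 4060 \cdot \frac{1}{2984} - \frac{4125}{2206} = \frac{1015}{746} - \frac{4125}{2206} = - \frac{209540}{411419}$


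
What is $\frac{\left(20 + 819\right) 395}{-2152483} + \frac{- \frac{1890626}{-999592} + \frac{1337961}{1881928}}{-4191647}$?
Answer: $- \frac{8828350633078176699905}{57340106604300686802856} \approx -0.15396$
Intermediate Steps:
$\frac{\left(20 + 819\right) 395}{-2152483} + \frac{- \frac{1890626}{-999592} + \frac{1337961}{1881928}}{-4191647} = 839 \cdot 395 \left(- \frac{1}{2152483}\right) + \left(\left(-1890626\right) \left(- \frac{1}{999592}\right) + 1337961 \cdot \frac{1}{1881928}\right) \left(- \frac{1}{4191647}\right) = 331405 \left(- \frac{1}{2152483}\right) + \left(\frac{25549}{13508} + \frac{1337961}{1881928}\right) \left(- \frac{1}{4191647}\right) = - \frac{331405}{2152483} + \frac{16538638915}{6355270856} \left(- \frac{1}{4191647}\right) = - \frac{331405}{2152483} - \frac{16538638915}{26639052017739832} = - \frac{8828350633078176699905}{57340106604300686802856}$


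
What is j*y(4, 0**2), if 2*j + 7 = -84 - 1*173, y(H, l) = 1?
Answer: -132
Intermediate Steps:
j = -132 (j = -7/2 + (-84 - 1*173)/2 = -7/2 + (-84 - 173)/2 = -7/2 + (1/2)*(-257) = -7/2 - 257/2 = -132)
j*y(4, 0**2) = -132*1 = -132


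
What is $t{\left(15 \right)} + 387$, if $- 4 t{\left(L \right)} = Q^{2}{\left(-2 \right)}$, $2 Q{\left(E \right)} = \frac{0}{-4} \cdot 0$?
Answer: $387$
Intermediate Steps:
$Q{\left(E \right)} = 0$ ($Q{\left(E \right)} = \frac{\frac{0}{-4} \cdot 0}{2} = \frac{0 \left(- \frac{1}{4}\right) 0}{2} = \frac{0 \cdot 0}{2} = \frac{1}{2} \cdot 0 = 0$)
$t{\left(L \right)} = 0$ ($t{\left(L \right)} = - \frac{0^{2}}{4} = \left(- \frac{1}{4}\right) 0 = 0$)
$t{\left(15 \right)} + 387 = 0 + 387 = 387$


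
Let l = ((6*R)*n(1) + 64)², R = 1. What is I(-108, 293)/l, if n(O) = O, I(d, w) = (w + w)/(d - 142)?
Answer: -293/612500 ≈ -0.00047837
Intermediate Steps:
I(d, w) = 2*w/(-142 + d) (I(d, w) = (2*w)/(-142 + d) = 2*w/(-142 + d))
l = 4900 (l = ((6*1)*1 + 64)² = (6*1 + 64)² = (6 + 64)² = 70² = 4900)
I(-108, 293)/l = (2*293/(-142 - 108))/4900 = (2*293/(-250))*(1/4900) = (2*293*(-1/250))*(1/4900) = -293/125*1/4900 = -293/612500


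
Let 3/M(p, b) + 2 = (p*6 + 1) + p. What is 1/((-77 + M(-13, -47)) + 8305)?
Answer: 92/756973 ≈ 0.00012154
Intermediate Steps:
M(p, b) = 3/(-1 + 7*p) (M(p, b) = 3/(-2 + ((p*6 + 1) + p)) = 3/(-2 + ((6*p + 1) + p)) = 3/(-2 + ((1 + 6*p) + p)) = 3/(-2 + (1 + 7*p)) = 3/(-1 + 7*p))
1/((-77 + M(-13, -47)) + 8305) = 1/((-77 + 3/(-1 + 7*(-13))) + 8305) = 1/((-77 + 3/(-1 - 91)) + 8305) = 1/((-77 + 3/(-92)) + 8305) = 1/((-77 + 3*(-1/92)) + 8305) = 1/((-77 - 3/92) + 8305) = 1/(-7087/92 + 8305) = 1/(756973/92) = 92/756973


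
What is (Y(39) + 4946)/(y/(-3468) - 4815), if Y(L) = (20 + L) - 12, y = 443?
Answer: -17315724/16698863 ≈ -1.0369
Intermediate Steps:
Y(L) = 8 + L
(Y(39) + 4946)/(y/(-3468) - 4815) = ((8 + 39) + 4946)/(443/(-3468) - 4815) = (47 + 4946)/(443*(-1/3468) - 4815) = 4993/(-443/3468 - 4815) = 4993/(-16698863/3468) = 4993*(-3468/16698863) = -17315724/16698863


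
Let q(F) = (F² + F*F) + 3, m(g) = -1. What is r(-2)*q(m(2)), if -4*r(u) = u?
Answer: 5/2 ≈ 2.5000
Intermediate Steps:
r(u) = -u/4
q(F) = 3 + 2*F² (q(F) = (F² + F²) + 3 = 2*F² + 3 = 3 + 2*F²)
r(-2)*q(m(2)) = (-¼*(-2))*(3 + 2*(-1)²) = (3 + 2*1)/2 = (3 + 2)/2 = (½)*5 = 5/2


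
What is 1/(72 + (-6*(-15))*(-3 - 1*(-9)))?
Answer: 1/612 ≈ 0.0016340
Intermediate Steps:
1/(72 + (-6*(-15))*(-3 - 1*(-9))) = 1/(72 + 90*(-3 + 9)) = 1/(72 + 90*6) = 1/(72 + 540) = 1/612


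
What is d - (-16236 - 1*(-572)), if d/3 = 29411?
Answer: 103897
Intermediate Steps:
d = 88233 (d = 3*29411 = 88233)
d - (-16236 - 1*(-572)) = 88233 - (-16236 - 1*(-572)) = 88233 - (-16236 + 572) = 88233 - 1*(-15664) = 88233 + 15664 = 103897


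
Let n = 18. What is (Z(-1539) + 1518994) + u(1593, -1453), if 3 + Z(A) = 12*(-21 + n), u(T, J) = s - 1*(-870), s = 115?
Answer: 1519940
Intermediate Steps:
u(T, J) = 985 (u(T, J) = 115 - 1*(-870) = 115 + 870 = 985)
Z(A) = -39 (Z(A) = -3 + 12*(-21 + 18) = -3 + 12*(-3) = -3 - 36 = -39)
(Z(-1539) + 1518994) + u(1593, -1453) = (-39 + 1518994) + 985 = 1518955 + 985 = 1519940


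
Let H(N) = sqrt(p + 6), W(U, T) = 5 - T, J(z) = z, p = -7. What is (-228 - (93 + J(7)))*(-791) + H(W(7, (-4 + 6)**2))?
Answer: 259448 + I ≈ 2.5945e+5 + 1.0*I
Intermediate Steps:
H(N) = I (H(N) = sqrt(-7 + 6) = sqrt(-1) = I)
(-228 - (93 + J(7)))*(-791) + H(W(7, (-4 + 6)**2)) = (-228 - (93 + 7))*(-791) + I = (-228 - 1*100)*(-791) + I = (-228 - 100)*(-791) + I = -328*(-791) + I = 259448 + I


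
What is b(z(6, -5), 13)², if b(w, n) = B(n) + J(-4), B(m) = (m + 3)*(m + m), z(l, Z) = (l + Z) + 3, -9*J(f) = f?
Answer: 14047504/81 ≈ 1.7343e+5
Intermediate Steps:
J(f) = -f/9
z(l, Z) = 3 + Z + l (z(l, Z) = (Z + l) + 3 = 3 + Z + l)
B(m) = 2*m*(3 + m) (B(m) = (3 + m)*(2*m) = 2*m*(3 + m))
b(w, n) = 4/9 + 2*n*(3 + n) (b(w, n) = 2*n*(3 + n) - ⅑*(-4) = 2*n*(3 + n) + 4/9 = 4/9 + 2*n*(3 + n))
b(z(6, -5), 13)² = (4/9 + 2*13*(3 + 13))² = (4/9 + 2*13*16)² = (4/9 + 416)² = (3748/9)² = 14047504/81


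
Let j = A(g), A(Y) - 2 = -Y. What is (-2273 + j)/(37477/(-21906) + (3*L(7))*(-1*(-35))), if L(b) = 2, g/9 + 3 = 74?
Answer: -657180/47039 ≈ -13.971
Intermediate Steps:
g = 639 (g = -27 + 9*74 = -27 + 666 = 639)
A(Y) = 2 - Y
j = -637 (j = 2 - 1*639 = 2 - 639 = -637)
(-2273 + j)/(37477/(-21906) + (3*L(7))*(-1*(-35))) = (-2273 - 637)/(37477/(-21906) + (3*2)*(-1*(-35))) = -2910/(37477*(-1/21906) + 6*35) = -2910/(-37477/21906 + 210) = -2910/4562783/21906 = -2910*21906/4562783 = -657180/47039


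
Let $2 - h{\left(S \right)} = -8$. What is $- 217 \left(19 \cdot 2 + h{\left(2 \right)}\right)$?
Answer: $-10416$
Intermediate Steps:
$h{\left(S \right)} = 10$ ($h{\left(S \right)} = 2 - -8 = 2 + 8 = 10$)
$- 217 \left(19 \cdot 2 + h{\left(2 \right)}\right) = - 217 \left(19 \cdot 2 + 10\right) = - 217 \left(38 + 10\right) = \left(-217\right) 48 = -10416$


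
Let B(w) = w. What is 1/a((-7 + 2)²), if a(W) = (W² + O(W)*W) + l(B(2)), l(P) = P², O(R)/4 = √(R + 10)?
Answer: 629/45641 - 100*√35/45641 ≈ 0.00081926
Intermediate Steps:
O(R) = 4*√(10 + R) (O(R) = 4*√(R + 10) = 4*√(10 + R))
a(W) = 4 + W² + 4*W*√(10 + W) (a(W) = (W² + (4*√(10 + W))*W) + 2² = (W² + 4*W*√(10 + W)) + 4 = 4 + W² + 4*W*√(10 + W))
1/a((-7 + 2)²) = 1/(4 + ((-7 + 2)²)² + 4*(-7 + 2)²*√(10 + (-7 + 2)²)) = 1/(4 + ((-5)²)² + 4*(-5)²*√(10 + (-5)²)) = 1/(4 + 25² + 4*25*√(10 + 25)) = 1/(4 + 625 + 4*25*√35) = 1/(4 + 625 + 100*√35) = 1/(629 + 100*√35)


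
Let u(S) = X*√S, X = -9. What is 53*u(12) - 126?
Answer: -126 - 954*√3 ≈ -1778.4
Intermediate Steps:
u(S) = -9*√S
53*u(12) - 126 = 53*(-18*√3) - 126 = -954*√3 - 126 = -126 - 954*√3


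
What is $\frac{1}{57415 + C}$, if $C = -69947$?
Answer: $- \frac{1}{12532} \approx -7.9796 \cdot 10^{-5}$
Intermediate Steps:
$\frac{1}{57415 + C} = \frac{1}{57415 - 69947} = \frac{1}{-12532} = - \frac{1}{12532}$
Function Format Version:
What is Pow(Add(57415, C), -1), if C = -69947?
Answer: Rational(-1, 12532) ≈ -7.9796e-5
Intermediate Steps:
Pow(Add(57415, C), -1) = Pow(Add(57415, -69947), -1) = Pow(-12532, -1) = Rational(-1, 12532)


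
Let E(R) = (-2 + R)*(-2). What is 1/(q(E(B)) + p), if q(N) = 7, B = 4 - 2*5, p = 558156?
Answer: 1/558163 ≈ 1.7916e-6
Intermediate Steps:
B = -6 (B = 4 - 10 = -6)
E(R) = 4 - 2*R
1/(q(E(B)) + p) = 1/(7 + 558156) = 1/558163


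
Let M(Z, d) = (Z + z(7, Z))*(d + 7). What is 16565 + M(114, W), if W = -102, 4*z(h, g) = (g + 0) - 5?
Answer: 12585/4 ≈ 3146.3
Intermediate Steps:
z(h, g) = -5/4 + g/4 (z(h, g) = ((g + 0) - 5)/4 = (g - 5)/4 = (-5 + g)/4 = -5/4 + g/4)
M(Z, d) = (7 + d)*(-5/4 + 5*Z/4) (M(Z, d) = (Z + (-5/4 + Z/4))*(d + 7) = (-5/4 + 5*Z/4)*(7 + d) = (7 + d)*(-5/4 + 5*Z/4))
16565 + M(114, W) = 16565 + (-35/4 - 5/4*(-102) + (35/4)*114 + (5/4)*114*(-102)) = 16565 + (-35/4 + 255/2 + 1995/2 - 14535) = 16565 - 53675/4 = 12585/4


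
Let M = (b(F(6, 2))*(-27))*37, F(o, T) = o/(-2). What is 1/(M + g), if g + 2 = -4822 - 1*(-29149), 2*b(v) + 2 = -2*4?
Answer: 1/29320 ≈ 3.4106e-5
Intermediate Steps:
F(o, T) = -o/2 (F(o, T) = o*(-½) = -o/2)
b(v) = -5 (b(v) = -1 + (-2*4)/2 = -1 + (½)*(-8) = -1 - 4 = -5)
M = 4995 (M = -5*(-27)*37 = 135*37 = 4995)
g = 24325 (g = -2 + (-4822 - 1*(-29149)) = -2 + (-4822 + 29149) = -2 + 24327 = 24325)
1/(M + g) = 1/(4995 + 24325) = 1/29320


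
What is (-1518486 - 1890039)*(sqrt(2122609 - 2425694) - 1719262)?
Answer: 5860147508550 - 3408525*I*sqrt(303085) ≈ 5.8601e+12 - 1.8765e+9*I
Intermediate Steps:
(-1518486 - 1890039)*(sqrt(2122609 - 2425694) - 1719262) = -3408525*(sqrt(-303085) - 1719262) = -3408525*(I*sqrt(303085) - 1719262) = -3408525*(-1719262 + I*sqrt(303085)) = 5860147508550 - 3408525*I*sqrt(303085)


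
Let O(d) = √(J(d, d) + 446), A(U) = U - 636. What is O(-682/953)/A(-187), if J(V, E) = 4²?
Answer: -√462/823 ≈ -0.026117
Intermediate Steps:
J(V, E) = 16
A(U) = -636 + U
O(d) = √462 (O(d) = √(16 + 446) = √462)
O(-682/953)/A(-187) = √462/(-636 - 187) = √462/(-823) = √462*(-1/823) = -√462/823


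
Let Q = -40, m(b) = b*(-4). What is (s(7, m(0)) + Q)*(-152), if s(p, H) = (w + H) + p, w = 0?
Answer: 5016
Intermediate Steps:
m(b) = -4*b
s(p, H) = H + p (s(p, H) = (0 + H) + p = H + p)
(s(7, m(0)) + Q)*(-152) = ((-4*0 + 7) - 40)*(-152) = ((0 + 7) - 40)*(-152) = (7 - 40)*(-152) = -33*(-152) = 5016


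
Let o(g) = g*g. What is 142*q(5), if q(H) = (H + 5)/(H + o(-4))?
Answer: 1420/21 ≈ 67.619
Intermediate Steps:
o(g) = g²
q(H) = (5 + H)/(16 + H) (q(H) = (H + 5)/(H + (-4)²) = (5 + H)/(H + 16) = (5 + H)/(16 + H))
142*q(5) = 142*((5 + 5)/(16 + 5)) = 142*(10/21) = 1420/21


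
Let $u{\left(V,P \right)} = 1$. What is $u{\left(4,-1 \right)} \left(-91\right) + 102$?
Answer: $11$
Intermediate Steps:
$u{\left(4,-1 \right)} \left(-91\right) + 102 = 1 \left(-91\right) + 102 = -91 + 102 = 11$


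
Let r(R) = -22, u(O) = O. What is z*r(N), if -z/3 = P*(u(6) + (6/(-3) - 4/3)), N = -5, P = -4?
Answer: -704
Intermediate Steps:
z = 32 (z = -(-12)*(6 + (6/(-3) - 4/3)) = -(-12)*(6 + (6*(-1/3) - 4*1/3)) = -(-12)*(6 + (-2 - 4/3)) = -(-12)*(6 - 10/3) = -(-12)*8/3 = -3*(-32/3) = 32)
z*r(N) = 32*(-22) = -704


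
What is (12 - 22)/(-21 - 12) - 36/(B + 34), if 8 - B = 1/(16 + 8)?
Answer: -18442/33231 ≈ -0.55496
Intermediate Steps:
B = 191/24 (B = 8 - 1/(16 + 8) = 8 - 1/24 = 191/24 ≈ 7.9583)
(12 - 22)/(-21 - 12) - 36/(B + 34) = (12 - 22)/(-21 - 12) - 36/(191/24 + 34) = -10/(-33) - 36/(1007/24) = -10*(-1/33) + (24/1007)*(-36) = 10/33 - 864/1007 = -18442/33231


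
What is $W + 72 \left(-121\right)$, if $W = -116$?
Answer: $-8828$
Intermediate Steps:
$W + 72 \left(-121\right) = -116 + 72 \left(-121\right) = -116 - 8712 = -8828$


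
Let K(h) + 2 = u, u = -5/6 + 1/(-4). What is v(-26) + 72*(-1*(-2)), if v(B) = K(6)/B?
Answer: 44965/312 ≈ 144.12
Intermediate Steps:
u = -13/12 (u = -5*1/6 + 1*(-1/4) = -5/6 - 1/4 = -13/12 ≈ -1.0833)
K(h) = -37/12 (K(h) = -2 - 13/12 = -37/12)
v(B) = -37/(12*B)
v(-26) + 72*(-1*(-2)) = -37/12/(-26) + 72*(-1*(-2)) = -37/12*(-1/26) + 72*2 = 37/312 + 144 = 44965/312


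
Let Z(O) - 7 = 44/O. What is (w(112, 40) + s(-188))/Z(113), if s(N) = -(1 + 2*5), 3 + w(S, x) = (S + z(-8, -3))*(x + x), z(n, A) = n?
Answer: 938578/835 ≈ 1124.0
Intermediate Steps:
Z(O) = 7 + 44/O
w(S, x) = -3 + 2*x*(-8 + S) (w(S, x) = -3 + (S - 8)*(x + x) = -3 + (-8 + S)*(2*x) = -3 + 2*x*(-8 + S))
s(N) = -11 (s(N) = -(1 + 10) = -1*11 = -11)
(w(112, 40) + s(-188))/Z(113) = ((-3 - 16*40 + 2*112*40) - 11)/(7 + 44/113) = ((-3 - 640 + 8960) - 11)/(7 + 44*(1/113)) = (8317 - 11)/(7 + 44/113) = 8306/(835/113) = 8306*(113/835) = 938578/835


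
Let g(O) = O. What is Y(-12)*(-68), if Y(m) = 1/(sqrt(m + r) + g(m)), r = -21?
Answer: 272/59 + 68*I*sqrt(33)/177 ≈ 4.6102 + 2.207*I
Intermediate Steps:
Y(m) = 1/(m + sqrt(-21 + m)) (Y(m) = 1/(sqrt(m - 21) + m) = 1/(sqrt(-21 + m) + m) = 1/(m + sqrt(-21 + m)))
Y(-12)*(-68) = -68/(-12 + sqrt(-21 - 12)) = -68/(-12 + sqrt(-33)) = -68/(-12 + I*sqrt(33))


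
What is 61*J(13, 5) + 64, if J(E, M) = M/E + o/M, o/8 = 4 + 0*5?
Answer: 31061/65 ≈ 477.86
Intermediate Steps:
o = 32 (o = 8*(4 + 0*5) = 8*(4 + 0) = 8*4 = 32)
J(E, M) = 32/M + M/E (J(E, M) = M/E + 32/M = 32/M + M/E)
61*J(13, 5) + 64 = 61*(32/5 + 5/13) + 64 = 61*(441/65) + 64 = 26901/65 + 64 = 31061/65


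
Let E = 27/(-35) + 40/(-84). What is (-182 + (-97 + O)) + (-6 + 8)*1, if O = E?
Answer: -29216/105 ≈ -278.25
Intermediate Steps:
E = -131/105 (E = 27*(-1/35) + 40*(-1/84) = -27/35 - 10/21 = -131/105 ≈ -1.2476)
O = -131/105 ≈ -1.2476
(-182 + (-97 + O)) + (-6 + 8)*1 = (-182 + (-97 - 131/105)) + (-6 + 8)*1 = (-182 - 10316/105) + 2*1 = -29426/105 + 2 = -29216/105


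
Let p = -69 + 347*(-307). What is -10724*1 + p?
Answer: -117322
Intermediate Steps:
p = -106598 (p = -69 - 106529 = -106598)
-10724*1 + p = -10724*1 - 106598 = -10724 - 106598 = -117322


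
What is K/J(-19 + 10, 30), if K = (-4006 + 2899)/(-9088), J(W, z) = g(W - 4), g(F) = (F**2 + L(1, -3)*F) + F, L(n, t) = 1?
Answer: 1107/1299584 ≈ 0.00085181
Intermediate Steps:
g(F) = F**2 + 2*F (g(F) = (F**2 + 1*F) + F = (F**2 + F) + F = (F + F**2) + F = F**2 + 2*F)
J(W, z) = (-4 + W)*(-2 + W) (J(W, z) = (W - 4)*(2 + (W - 4)) = (-4 + W)*(2 + (-4 + W)) = (-4 + W)*(-2 + W))
K = 1107/9088 (K = -1107*(-1/9088) = 1107/9088 ≈ 0.12181)
K/J(-19 + 10, 30) = 1107/(9088*(((-4 + (-19 + 10))*(-2 + (-19 + 10))))) = 1107/(9088*(((-4 - 9)*(-2 - 9)))) = 1107/(9088*((-13*(-11)))) = (1107/9088)/143 = (1107/9088)*(1/143) = 1107/1299584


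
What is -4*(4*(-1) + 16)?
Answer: -48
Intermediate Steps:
-4*(4*(-1) + 16) = -4*(-4 + 16) = -4*12 = -48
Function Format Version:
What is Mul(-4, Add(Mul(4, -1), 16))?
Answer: -48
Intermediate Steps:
Mul(-4, Add(Mul(4, -1), 16)) = Mul(-4, Add(-4, 16)) = Mul(-4, 12) = -48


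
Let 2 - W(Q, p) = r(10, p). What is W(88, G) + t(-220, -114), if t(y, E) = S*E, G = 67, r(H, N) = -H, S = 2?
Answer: -216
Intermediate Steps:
W(Q, p) = 12 (W(Q, p) = 2 - (-1)*10 = 2 - 1*(-10) = 2 + 10 = 12)
t(y, E) = 2*E
W(88, G) + t(-220, -114) = 12 + 2*(-114) = 12 - 228 = -216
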